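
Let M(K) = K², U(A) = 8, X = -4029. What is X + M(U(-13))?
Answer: -3965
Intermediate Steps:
X + M(U(-13)) = -4029 + 8² = -4029 + 64 = -3965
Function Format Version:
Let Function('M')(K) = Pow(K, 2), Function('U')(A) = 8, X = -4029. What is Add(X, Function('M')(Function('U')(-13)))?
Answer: -3965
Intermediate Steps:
Add(X, Function('M')(Function('U')(-13))) = Add(-4029, Pow(8, 2)) = Add(-4029, 64) = -3965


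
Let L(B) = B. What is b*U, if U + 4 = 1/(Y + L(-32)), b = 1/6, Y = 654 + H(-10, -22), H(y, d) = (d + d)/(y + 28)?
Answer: -22295/33456 ≈ -0.66640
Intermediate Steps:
H(y, d) = 2*d/(28 + y) (H(y, d) = (2*d)/(28 + y) = 2*d/(28 + y))
Y = 5864/9 (Y = 654 + 2*(-22)/(28 - 10) = 654 + 2*(-22)/18 = 654 + 2*(-22)*(1/18) = 654 - 22/9 = 5864/9 ≈ 651.56)
b = ⅙ ≈ 0.16667
U = -22295/5576 (U = -4 + 1/(5864/9 - 32) = -4 + 1/(5576/9) = -4 + 9/5576 = -22295/5576 ≈ -3.9984)
b*U = (⅙)*(-22295/5576) = -22295/33456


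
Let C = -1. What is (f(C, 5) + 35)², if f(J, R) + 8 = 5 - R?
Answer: 729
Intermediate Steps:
f(J, R) = -3 - R (f(J, R) = -8 + (5 - R) = -3 - R)
(f(C, 5) + 35)² = ((-3 - 1*5) + 35)² = ((-3 - 5) + 35)² = (-8 + 35)² = 27² = 729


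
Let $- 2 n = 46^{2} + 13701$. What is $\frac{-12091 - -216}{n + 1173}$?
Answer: $\frac{1250}{709} \approx 1.763$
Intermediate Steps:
$n = - \frac{15817}{2}$ ($n = - \frac{46^{2} + 13701}{2} = - \frac{2116 + 13701}{2} = \left(- \frac{1}{2}\right) 15817 = - \frac{15817}{2} \approx -7908.5$)
$\frac{-12091 - -216}{n + 1173} = \frac{-12091 - -216}{- \frac{15817}{2} + 1173} = \frac{-12091 + 216}{- \frac{13471}{2}} = \left(-11875\right) \left(- \frac{2}{13471}\right) = \frac{1250}{709}$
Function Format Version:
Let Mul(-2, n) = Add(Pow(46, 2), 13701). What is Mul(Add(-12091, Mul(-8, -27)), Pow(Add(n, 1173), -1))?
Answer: Rational(1250, 709) ≈ 1.7630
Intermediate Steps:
n = Rational(-15817, 2) (n = Mul(Rational(-1, 2), Add(Pow(46, 2), 13701)) = Mul(Rational(-1, 2), Add(2116, 13701)) = Mul(Rational(-1, 2), 15817) = Rational(-15817, 2) ≈ -7908.5)
Mul(Add(-12091, Mul(-8, -27)), Pow(Add(n, 1173), -1)) = Mul(Add(-12091, Mul(-8, -27)), Pow(Add(Rational(-15817, 2), 1173), -1)) = Mul(Add(-12091, 216), Pow(Rational(-13471, 2), -1)) = Mul(-11875, Rational(-2, 13471)) = Rational(1250, 709)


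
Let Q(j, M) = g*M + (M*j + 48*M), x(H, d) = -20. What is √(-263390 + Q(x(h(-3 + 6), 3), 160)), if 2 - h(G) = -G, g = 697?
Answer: 17*I*√510 ≈ 383.91*I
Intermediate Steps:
h(G) = 2 + G (h(G) = 2 - (-1)*G = 2 + G)
Q(j, M) = 745*M + M*j (Q(j, M) = 697*M + (M*j + 48*M) = 697*M + (48*M + M*j) = 745*M + M*j)
√(-263390 + Q(x(h(-3 + 6), 3), 160)) = √(-263390 + 160*(745 - 20)) = √(-263390 + 160*725) = √(-263390 + 116000) = √(-147390) = 17*I*√510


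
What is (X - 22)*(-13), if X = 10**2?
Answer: -1014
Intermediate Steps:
X = 100
(X - 22)*(-13) = (100 - 22)*(-13) = 78*(-13) = -1014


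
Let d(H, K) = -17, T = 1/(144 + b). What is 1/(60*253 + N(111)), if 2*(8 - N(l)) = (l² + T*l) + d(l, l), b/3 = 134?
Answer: 364/3289067 ≈ 0.00011067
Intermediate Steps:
b = 402 (b = 3*134 = 402)
T = 1/546 (T = 1/(144 + 402) = 1/546 ≈ 0.0018315)
N(l) = 33/2 - l²/2 - l/1092 (N(l) = 8 - ((l² + l/546) - 17)/2 = 8 - (-17 + l² + l/546)/2 = 8 + (17/2 - l²/2 - l/1092) = 33/2 - l²/2 - l/1092)
1/(60*253 + N(111)) = 1/(60*253 + (33/2 - ½*111² - 1/1092*111)) = 1/(15180 + (33/2 - ½*12321 - 37/364)) = 1/(15180 + (33/2 - 12321/2 - 37/364)) = 1/(15180 - 2236453/364) = 1/(3289067/364) = 364/3289067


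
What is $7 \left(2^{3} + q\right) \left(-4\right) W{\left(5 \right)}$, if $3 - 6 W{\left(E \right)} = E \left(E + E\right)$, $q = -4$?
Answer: $\frac{2632}{3} \approx 877.33$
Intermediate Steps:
$W{\left(E \right)} = \frac{1}{2} - \frac{E^{2}}{3}$ ($W{\left(E \right)} = \frac{1}{2} - \frac{E \left(E + E\right)}{6} = \frac{1}{2} - \frac{E 2 E}{6} = \frac{1}{2} - \frac{2 E^{2}}{6} = \frac{1}{2} - \frac{E^{2}}{3}$)
$7 \left(2^{3} + q\right) \left(-4\right) W{\left(5 \right)} = 7 \left(2^{3} - 4\right) \left(-4\right) \left(\frac{1}{2} - \frac{5^{2}}{3}\right) = 7 \left(8 - 4\right) \left(-4\right) \left(\frac{1}{2} - \frac{25}{3}\right) = 7 \cdot 4 \left(-4\right) \left(\frac{1}{2} - \frac{25}{3}\right) = 7 \left(-16\right) \left(- \frac{47}{6}\right) = \left(-112\right) \left(- \frac{47}{6}\right) = \frac{2632}{3}$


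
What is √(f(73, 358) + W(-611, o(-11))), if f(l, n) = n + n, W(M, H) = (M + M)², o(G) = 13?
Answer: 60*√415 ≈ 1222.3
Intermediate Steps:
W(M, H) = 4*M² (W(M, H) = (2*M)² = 4*M²)
f(l, n) = 2*n
√(f(73, 358) + W(-611, o(-11))) = √(2*358 + 4*(-611)²) = √(716 + 4*373321) = √(716 + 1493284) = √1494000 = 60*√415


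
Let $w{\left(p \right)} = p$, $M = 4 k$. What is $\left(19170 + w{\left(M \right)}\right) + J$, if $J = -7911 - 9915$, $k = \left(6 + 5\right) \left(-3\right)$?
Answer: $1212$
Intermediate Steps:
$k = -33$ ($k = 11 \left(-3\right) = -33$)
$M = -132$ ($M = 4 \left(-33\right) = -132$)
$J = -17826$
$\left(19170 + w{\left(M \right)}\right) + J = \left(19170 - 132\right) - 17826 = 19038 - 17826 = 1212$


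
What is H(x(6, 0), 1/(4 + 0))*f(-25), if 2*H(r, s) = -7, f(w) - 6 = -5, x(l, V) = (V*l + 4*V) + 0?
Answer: -7/2 ≈ -3.5000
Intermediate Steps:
x(l, V) = 4*V + V*l (x(l, V) = (4*V + V*l) + 0 = 4*V + V*l)
f(w) = 1 (f(w) = 6 - 5 = 1)
H(r, s) = -7/2 (H(r, s) = (1/2)*(-7) = -7/2)
H(x(6, 0), 1/(4 + 0))*f(-25) = -7/2*1 = -7/2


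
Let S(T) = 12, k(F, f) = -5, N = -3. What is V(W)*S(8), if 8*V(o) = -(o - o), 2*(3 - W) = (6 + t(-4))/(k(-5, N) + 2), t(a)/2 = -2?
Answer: 0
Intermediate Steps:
t(a) = -4 (t(a) = 2*(-2) = -4)
W = 10/3 (W = 3 - (6 - 4)/(2*(-5 + 2)) = 3 - 1/(-3) = 3 - (-1)/3 = 3 - ½*(-⅔) = 3 + ⅓ = 10/3 ≈ 3.3333)
V(o) = 0 (V(o) = (-(o - o))/8 = (-1*0)/8 = (⅛)*0 = 0)
V(W)*S(8) = 0*12 = 0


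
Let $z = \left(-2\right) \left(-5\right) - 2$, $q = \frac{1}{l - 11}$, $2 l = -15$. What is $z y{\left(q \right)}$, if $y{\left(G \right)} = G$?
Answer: $- \frac{16}{37} \approx -0.43243$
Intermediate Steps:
$l = - \frac{15}{2}$ ($l = \frac{1}{2} \left(-15\right) = - \frac{15}{2} \approx -7.5$)
$q = - \frac{2}{37}$ ($q = \frac{1}{- \frac{15}{2} - 11} = \frac{1}{- \frac{37}{2}} = - \frac{2}{37} \approx -0.054054$)
$z = 8$ ($z = 10 - 2 = 8$)
$z y{\left(q \right)} = 8 \left(- \frac{2}{37}\right) = - \frac{16}{37}$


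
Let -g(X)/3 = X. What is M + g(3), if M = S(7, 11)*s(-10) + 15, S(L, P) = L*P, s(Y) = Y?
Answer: -764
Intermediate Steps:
g(X) = -3*X
M = -755 (M = (7*11)*(-10) + 15 = 77*(-10) + 15 = -770 + 15 = -755)
M + g(3) = -755 - 3*3 = -755 - 9 = -764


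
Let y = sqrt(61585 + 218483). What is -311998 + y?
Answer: -311998 + 2*sqrt(70017) ≈ -3.1147e+5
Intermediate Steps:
y = 2*sqrt(70017) (y = sqrt(280068) = 2*sqrt(70017) ≈ 529.21)
-311998 + y = -311998 + 2*sqrt(70017)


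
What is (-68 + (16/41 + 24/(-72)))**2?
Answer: 69839449/15129 ≈ 4616.3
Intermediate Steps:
(-68 + (16/41 + 24/(-72)))**2 = (-68 + (16*(1/41) + 24*(-1/72)))**2 = (-68 + (16/41 - 1/3))**2 = (-68 + 7/123)**2 = (-8357/123)**2 = 69839449/15129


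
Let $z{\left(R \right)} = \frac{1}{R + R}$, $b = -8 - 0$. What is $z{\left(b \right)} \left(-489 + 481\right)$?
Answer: $\frac{1}{2} \approx 0.5$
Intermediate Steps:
$b = -8$ ($b = -8 + 0 = -8$)
$z{\left(R \right)} = \frac{1}{2 R}$
$z{\left(b \right)} \left(-489 + 481\right) = \frac{1}{2 \left(-8\right)} \left(-489 + 481\right) = \frac{1}{2} \left(- \frac{1}{8}\right) \left(-8\right) = \left(- \frac{1}{16}\right) \left(-8\right) = \frac{1}{2}$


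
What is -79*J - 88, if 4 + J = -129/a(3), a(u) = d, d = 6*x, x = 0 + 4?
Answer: 5221/8 ≈ 652.63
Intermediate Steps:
x = 4
d = 24 (d = 6*4 = 24)
a(u) = 24
J = -75/8 (J = -4 - 129/24 = -4 - 129*1/24 = -4 - 43/8 = -75/8 ≈ -9.3750)
-79*J - 88 = -79*(-75/8) - 88 = 5925/8 - 88 = 5221/8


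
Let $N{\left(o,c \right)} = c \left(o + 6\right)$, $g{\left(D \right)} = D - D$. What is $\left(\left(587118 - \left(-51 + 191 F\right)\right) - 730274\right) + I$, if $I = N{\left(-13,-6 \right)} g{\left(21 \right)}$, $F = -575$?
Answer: $-33280$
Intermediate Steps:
$g{\left(D \right)} = 0$
$N{\left(o,c \right)} = c \left(6 + o\right)$
$I = 0$ ($I = - 6 \left(6 - 13\right) 0 = \left(-6\right) \left(-7\right) 0 = 42 \cdot 0 = 0$)
$\left(\left(587118 - \left(-51 + 191 F\right)\right) - 730274\right) + I = \left(\left(587118 + \left(\left(264 - 213\right) - -109825\right)\right) - 730274\right) + 0 = \left(\left(587118 + \left(\left(264 - 213\right) + 109825\right)\right) - 730274\right) + 0 = \left(\left(587118 + \left(51 + 109825\right)\right) - 730274\right) + 0 = \left(\left(587118 + 109876\right) - 730274\right) + 0 = \left(696994 - 730274\right) + 0 = -33280 + 0 = -33280$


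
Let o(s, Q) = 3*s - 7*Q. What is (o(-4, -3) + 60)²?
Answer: 4761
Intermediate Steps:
o(s, Q) = -7*Q + 3*s
(o(-4, -3) + 60)² = ((-7*(-3) + 3*(-4)) + 60)² = ((21 - 12) + 60)² = (9 + 60)² = 69² = 4761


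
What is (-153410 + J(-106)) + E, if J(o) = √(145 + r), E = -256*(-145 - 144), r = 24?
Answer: -79413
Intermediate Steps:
E = 73984 (E = -256*(-289) = 73984)
J(o) = 13 (J(o) = √(145 + 24) = √169 = 13)
(-153410 + J(-106)) + E = (-153410 + 13) + 73984 = -153397 + 73984 = -79413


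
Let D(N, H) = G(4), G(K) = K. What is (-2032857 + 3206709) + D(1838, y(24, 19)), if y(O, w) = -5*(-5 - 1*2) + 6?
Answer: 1173856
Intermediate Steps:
y(O, w) = 41 (y(O, w) = -5*(-5 - 2) + 6 = -5*(-7) + 6 = 35 + 6 = 41)
D(N, H) = 4
(-2032857 + 3206709) + D(1838, y(24, 19)) = (-2032857 + 3206709) + 4 = 1173852 + 4 = 1173856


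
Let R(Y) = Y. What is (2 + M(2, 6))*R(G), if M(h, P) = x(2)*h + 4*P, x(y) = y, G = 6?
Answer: 180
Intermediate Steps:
M(h, P) = 2*h + 4*P
(2 + M(2, 6))*R(G) = (2 + (2*2 + 4*6))*6 = (2 + (4 + 24))*6 = (2 + 28)*6 = 30*6 = 180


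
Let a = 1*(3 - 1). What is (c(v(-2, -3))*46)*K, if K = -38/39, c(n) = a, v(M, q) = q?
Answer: -3496/39 ≈ -89.641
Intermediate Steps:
a = 2 (a = 1*2 = 2)
c(n) = 2
K = -38/39 (K = -38*1/39 = -38/39 ≈ -0.97436)
(c(v(-2, -3))*46)*K = (2*46)*(-38/39) = 92*(-38/39) = -3496/39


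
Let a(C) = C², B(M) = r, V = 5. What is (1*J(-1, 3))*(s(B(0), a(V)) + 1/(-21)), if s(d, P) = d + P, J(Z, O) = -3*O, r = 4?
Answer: -1824/7 ≈ -260.57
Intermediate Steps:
B(M) = 4
s(d, P) = P + d
(1*J(-1, 3))*(s(B(0), a(V)) + 1/(-21)) = (1*(-3*3))*((5² + 4) + 1/(-21)) = (1*(-9))*((25 + 4) - 1/21) = -9*(29 - 1/21) = -9*608/21 = -1824/7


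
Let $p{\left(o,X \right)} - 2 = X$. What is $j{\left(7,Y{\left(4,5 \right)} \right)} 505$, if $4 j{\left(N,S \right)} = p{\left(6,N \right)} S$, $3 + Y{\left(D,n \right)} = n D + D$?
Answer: $\frac{95445}{4} \approx 23861.0$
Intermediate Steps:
$p{\left(o,X \right)} = 2 + X$
$Y{\left(D,n \right)} = -3 + D + D n$ ($Y{\left(D,n \right)} = -3 + \left(n D + D\right) = -3 + \left(D n + D\right) = -3 + \left(D + D n\right) = -3 + D + D n$)
$j{\left(N,S \right)} = \frac{S \left(2 + N\right)}{4}$ ($j{\left(N,S \right)} = \frac{\left(2 + N\right) S}{4} = \frac{S \left(2 + N\right)}{4}$)
$j{\left(7,Y{\left(4,5 \right)} \right)} 505 = \frac{\left(-3 + 4 + 4 \cdot 5\right) \left(2 + 7\right)}{4} \cdot 505 = \frac{1}{4} \left(-3 + 4 + 20\right) 9 \cdot 505 = \frac{1}{4} \cdot 21 \cdot 9 \cdot 505 = \frac{189}{4} \cdot 505 = \frac{95445}{4}$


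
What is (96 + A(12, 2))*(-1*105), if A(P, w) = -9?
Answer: -9135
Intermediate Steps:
(96 + A(12, 2))*(-1*105) = (96 - 9)*(-1*105) = 87*(-105) = -9135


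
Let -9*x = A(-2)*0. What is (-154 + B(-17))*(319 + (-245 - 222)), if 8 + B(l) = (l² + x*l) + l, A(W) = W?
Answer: -16280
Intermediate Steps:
x = 0 (x = -(-2)*0/9 = -⅑*0 = 0)
B(l) = -8 + l + l² (B(l) = -8 + ((l² + 0*l) + l) = -8 + ((l² + 0) + l) = -8 + (l² + l) = -8 + (l + l²) = -8 + l + l²)
(-154 + B(-17))*(319 + (-245 - 222)) = (-154 + (-8 - 17 + (-17)²))*(319 + (-245 - 222)) = (-154 + (-8 - 17 + 289))*(319 - 467) = (-154 + 264)*(-148) = 110*(-148) = -16280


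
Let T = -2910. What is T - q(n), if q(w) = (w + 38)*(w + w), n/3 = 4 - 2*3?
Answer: -2526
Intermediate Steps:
n = -6 (n = 3*(4 - 2*3) = 3*(4 - 6) = 3*(-2) = -6)
q(w) = 2*w*(38 + w) (q(w) = (38 + w)*(2*w) = 2*w*(38 + w))
T - q(n) = -2910 - 2*(-6)*(38 - 6) = -2910 - 2*(-6)*32 = -2910 - 1*(-384) = -2910 + 384 = -2526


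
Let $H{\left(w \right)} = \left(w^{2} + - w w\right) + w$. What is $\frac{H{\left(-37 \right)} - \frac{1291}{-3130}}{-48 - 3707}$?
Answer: $\frac{114519}{11753150} \approx 0.0097437$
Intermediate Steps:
$H{\left(w \right)} = w$ ($H{\left(w \right)} = \left(w^{2} - w^{2}\right) + w = 0 + w = w$)
$\frac{H{\left(-37 \right)} - \frac{1291}{-3130}}{-48 - 3707} = \frac{-37 - \frac{1291}{-3130}}{-48 - 3707} = \frac{-37 - - \frac{1291}{3130}}{-3755} = \left(-37 + \frac{1291}{3130}\right) \left(- \frac{1}{3755}\right) = \left(- \frac{114519}{3130}\right) \left(- \frac{1}{3755}\right) = \frac{114519}{11753150}$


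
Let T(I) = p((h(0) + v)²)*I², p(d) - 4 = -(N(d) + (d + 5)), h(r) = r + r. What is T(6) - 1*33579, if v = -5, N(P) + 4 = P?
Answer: -35271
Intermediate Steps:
h(r) = 2*r
N(P) = -4 + P
p(d) = 3 - 2*d (p(d) = 4 - ((-4 + d) + (d + 5)) = 4 - ((-4 + d) + (5 + d)) = 4 - (1 + 2*d) = 4 + (-1 - 2*d) = 3 - 2*d)
T(I) = -47*I² (T(I) = (3 - 2*(2*0 - 5)²)*I² = (3 - 2*(0 - 5)²)*I² = (3 - 2*(-5)²)*I² = (3 - 2*25)*I² = (3 - 50)*I² = -47*I²)
T(6) - 1*33579 = -47*6² - 1*33579 = -47*36 - 33579 = -1692 - 33579 = -35271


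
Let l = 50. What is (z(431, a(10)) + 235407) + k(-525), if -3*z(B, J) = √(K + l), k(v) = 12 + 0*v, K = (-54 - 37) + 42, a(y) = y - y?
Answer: 706256/3 ≈ 2.3542e+5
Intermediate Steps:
a(y) = 0
K = -49 (K = -91 + 42 = -49)
k(v) = 12 (k(v) = 12 + 0 = 12)
z(B, J) = -⅓ (z(B, J) = -√(-49 + 50)/3 = -√1/3 = -⅓*1 = -⅓)
(z(431, a(10)) + 235407) + k(-525) = (-⅓ + 235407) + 12 = 706220/3 + 12 = 706256/3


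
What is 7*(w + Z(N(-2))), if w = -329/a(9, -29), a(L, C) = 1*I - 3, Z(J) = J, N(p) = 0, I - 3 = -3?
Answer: 2303/3 ≈ 767.67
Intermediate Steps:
I = 0 (I = 3 - 3 = 0)
a(L, C) = -3 (a(L, C) = 1*0 - 3 = 0 - 3 = -3)
w = 329/3 (w = -329/(-3) = -329*(-1/3) = 329/3 ≈ 109.67)
7*(w + Z(N(-2))) = 7*(329/3 + 0) = 7*(329/3) = 2303/3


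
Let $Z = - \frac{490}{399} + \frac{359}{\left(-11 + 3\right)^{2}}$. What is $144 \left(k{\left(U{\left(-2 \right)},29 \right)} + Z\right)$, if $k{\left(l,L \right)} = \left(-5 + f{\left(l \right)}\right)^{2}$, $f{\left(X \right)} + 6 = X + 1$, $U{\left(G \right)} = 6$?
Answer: $\frac{223053}{76} \approx 2934.9$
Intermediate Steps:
$f{\left(X \right)} = -5 + X$ ($f{\left(X \right)} = -6 + \left(X + 1\right) = -6 + \left(1 + X\right) = -5 + X$)
$k{\left(l,L \right)} = \left(-10 + l\right)^{2}$ ($k{\left(l,L \right)} = \left(-5 + \left(-5 + l\right)\right)^{2} = \left(-10 + l\right)^{2}$)
$Z = \frac{15983}{3648}$ ($Z = \left(-490\right) \frac{1}{399} + \frac{359}{\left(-8\right)^{2}} = - \frac{70}{57} + \frac{359}{64} = \frac{15983}{3648} \approx 4.3813$)
$144 \left(k{\left(U{\left(-2 \right)},29 \right)} + Z\right) = 144 \left(\left(-10 + 6\right)^{2} + \frac{15983}{3648}\right) = 144 \left(\left(-4\right)^{2} + \frac{15983}{3648}\right) = 144 \left(16 + \frac{15983}{3648}\right) = 144 \cdot \frac{74351}{3648} = \frac{223053}{76}$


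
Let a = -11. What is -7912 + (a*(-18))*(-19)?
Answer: -11674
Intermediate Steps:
-7912 + (a*(-18))*(-19) = -7912 - 11*(-18)*(-19) = -7912 + 198*(-19) = -7912 - 3762 = -11674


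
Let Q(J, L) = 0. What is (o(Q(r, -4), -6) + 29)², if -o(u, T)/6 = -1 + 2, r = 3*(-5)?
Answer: 529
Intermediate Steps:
r = -15
o(u, T) = -6 (o(u, T) = -6*(-1 + 2) = -6*1 = -6)
(o(Q(r, -4), -6) + 29)² = (-6 + 29)² = 23² = 529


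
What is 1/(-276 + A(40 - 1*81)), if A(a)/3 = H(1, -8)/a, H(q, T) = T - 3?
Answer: -41/11283 ≈ -0.0036338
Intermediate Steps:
H(q, T) = -3 + T
A(a) = -33/a (A(a) = 3*((-3 - 8)/a) = 3*(-11/a) = -33/a)
1/(-276 + A(40 - 1*81)) = 1/(-276 - 33/(40 - 1*81)) = 1/(-276 - 33/(40 - 81)) = 1/(-276 - 33/(-41)) = 1/(-276 - 33*(-1/41)) = 1/(-276 + 33/41) = 1/(-11283/41) = -41/11283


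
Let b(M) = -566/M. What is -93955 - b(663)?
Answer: -62291599/663 ≈ -93954.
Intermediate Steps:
-93955 - b(663) = -93955 - (-566)/663 = -93955 - 1*(-566/663) = -93955 + 566/663 = -62291599/663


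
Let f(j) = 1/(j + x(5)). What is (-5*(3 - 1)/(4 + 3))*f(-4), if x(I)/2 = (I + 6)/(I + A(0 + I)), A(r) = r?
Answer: 50/63 ≈ 0.79365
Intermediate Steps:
x(I) = (6 + I)/I (x(I) = 2*((I + 6)/(I + (0 + I))) = 2*((6 + I)/(I + I)) = 2*((6 + I)/((2*I))) = 2*((6 + I)*(1/(2*I))) = 2*((6 + I)/(2*I)) = (6 + I)/I)
f(j) = 1/(11/5 + j) (f(j) = 1/(j + (6 + 5)/5) = 1/(j + (1/5)*11) = 1/(j + 11/5) = 1/(11/5 + j))
(-5*(3 - 1)/(4 + 3))*f(-4) = (-5*(3 - 1)/(4 + 3))*(5/(11 + 5*(-4))) = (-10/7)*(5/(11 - 20)) = (-10/7)*(5/(-9)) = (-5*2/7)*(5*(-1/9)) = -10/7*(-5/9) = 50/63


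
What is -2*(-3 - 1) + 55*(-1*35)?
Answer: -1917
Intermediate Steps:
-2*(-3 - 1) + 55*(-1*35) = -2*(-4) + 55*(-35) = 8 - 1925 = -1917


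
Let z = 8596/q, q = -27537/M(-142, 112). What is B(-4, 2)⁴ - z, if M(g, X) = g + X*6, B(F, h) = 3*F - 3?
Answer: 1398616505/27537 ≈ 50790.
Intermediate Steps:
B(F, h) = -3 + 3*F
M(g, X) = g + 6*X
q = -27537/530 (q = -27537/(-142 + 6*112) = -27537/(-142 + 672) = -27537/530 ≈ -51.957)
z = -4555880/27537 (z = 8596/(-27537/530) = 8596*(-530/27537) = -4555880/27537 ≈ -165.45)
B(-4, 2)⁴ - z = (-3 + 3*(-4))⁴ - 1*(-4555880/27537) = (-3 - 12)⁴ + 4555880/27537 = (-15)⁴ + 4555880/27537 = 50625 + 4555880/27537 = 1398616505/27537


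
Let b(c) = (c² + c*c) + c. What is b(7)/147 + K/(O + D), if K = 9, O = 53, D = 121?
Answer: 311/406 ≈ 0.76601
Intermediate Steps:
b(c) = c + 2*c² (b(c) = (c² + c²) + c = 2*c² + c = c + 2*c²)
b(7)/147 + K/(O + D) = (7*(1 + 2*7))/147 + 9/(53 + 121) = (7*(1 + 14))*(1/147) + 9/174 = (7*15)*(1/147) + 9*(1/174) = 105*(1/147) + 3/58 = 5/7 + 3/58 = 311/406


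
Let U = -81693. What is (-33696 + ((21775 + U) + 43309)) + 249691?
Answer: 199386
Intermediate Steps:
(-33696 + ((21775 + U) + 43309)) + 249691 = (-33696 + ((21775 - 81693) + 43309)) + 249691 = (-33696 + (-59918 + 43309)) + 249691 = (-33696 - 16609) + 249691 = -50305 + 249691 = 199386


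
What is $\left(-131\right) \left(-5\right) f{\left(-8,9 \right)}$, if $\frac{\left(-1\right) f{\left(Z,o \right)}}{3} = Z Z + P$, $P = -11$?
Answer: $-104145$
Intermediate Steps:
$f{\left(Z,o \right)} = 33 - 3 Z^{2}$ ($f{\left(Z,o \right)} = - 3 \left(Z Z - 11\right) = - 3 \left(Z^{2} - 11\right) = - 3 \left(-11 + Z^{2}\right) = 33 - 3 Z^{2}$)
$\left(-131\right) \left(-5\right) f{\left(-8,9 \right)} = \left(-131\right) \left(-5\right) \left(33 - 3 \left(-8\right)^{2}\right) = 655 \left(33 - 192\right) = 655 \left(-159\right) = -104145$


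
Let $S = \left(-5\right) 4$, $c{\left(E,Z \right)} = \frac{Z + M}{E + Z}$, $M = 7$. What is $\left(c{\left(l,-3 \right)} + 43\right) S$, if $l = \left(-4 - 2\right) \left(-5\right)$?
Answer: $- \frac{23300}{27} \approx -862.96$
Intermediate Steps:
$l = 30$ ($l = \left(-6\right) \left(-5\right) = 30$)
$c{\left(E,Z \right)} = \frac{7 + Z}{E + Z}$ ($c{\left(E,Z \right)} = \frac{Z + 7}{E + Z} = \frac{7 + Z}{E + Z}$)
$S = -20$
$\left(c{\left(l,-3 \right)} + 43\right) S = \left(\frac{7 - 3}{30 - 3} + 43\right) \left(-20\right) = \left(\frac{1}{27} \cdot 4 + 43\right) \left(-20\right) = \left(\frac{4}{27} + 43\right) \left(-20\right) = \frac{1165}{27} \left(-20\right) = - \frac{23300}{27}$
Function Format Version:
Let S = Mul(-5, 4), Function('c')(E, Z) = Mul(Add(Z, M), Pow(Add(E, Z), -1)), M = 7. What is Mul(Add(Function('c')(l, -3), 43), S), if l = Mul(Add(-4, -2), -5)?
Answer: Rational(-23300, 27) ≈ -862.96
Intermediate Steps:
l = 30 (l = Mul(-6, -5) = 30)
Function('c')(E, Z) = Mul(Pow(Add(E, Z), -1), Add(7, Z)) (Function('c')(E, Z) = Mul(Add(Z, 7), Pow(Add(E, Z), -1)) = Mul(Add(7, Z), Pow(Add(E, Z), -1)) = Mul(Pow(Add(E, Z), -1), Add(7, Z)))
S = -20
Mul(Add(Function('c')(l, -3), 43), S) = Mul(Add(Mul(Pow(Add(30, -3), -1), Add(7, -3)), 43), -20) = Mul(Add(Mul(Pow(27, -1), 4), 43), -20) = Mul(Add(Mul(Rational(1, 27), 4), 43), -20) = Mul(Add(Rational(4, 27), 43), -20) = Mul(Rational(1165, 27), -20) = Rational(-23300, 27)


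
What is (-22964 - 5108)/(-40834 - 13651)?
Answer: 28072/54485 ≈ 0.51522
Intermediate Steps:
(-22964 - 5108)/(-40834 - 13651) = -28072/(-54485) = -28072*(-1/54485) = 28072/54485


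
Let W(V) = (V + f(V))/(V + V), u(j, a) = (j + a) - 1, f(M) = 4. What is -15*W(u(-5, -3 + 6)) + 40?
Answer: 85/2 ≈ 42.500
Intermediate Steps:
u(j, a) = -1 + a + j (u(j, a) = (a + j) - 1 = -1 + a + j)
W(V) = (4 + V)/(2*V) (W(V) = (V + 4)/(V + V) = (4 + V)/((2*V)) = (4 + V)*(1/(2*V)) = (4 + V)/(2*V))
-15*W(u(-5, -3 + 6)) + 40 = -15*(4 + (-1 + (-3 + 6) - 5))/(2*(-1 + (-3 + 6) - 5)) + 40 = -15*(4 + (-1 + 3 - 5))/(2*(-1 + 3 - 5)) + 40 = -15*(4 - 3)/(2*(-3)) + 40 = -15*(-1)/(2*3) + 40 = -15*(-⅙) + 40 = 5/2 + 40 = 85/2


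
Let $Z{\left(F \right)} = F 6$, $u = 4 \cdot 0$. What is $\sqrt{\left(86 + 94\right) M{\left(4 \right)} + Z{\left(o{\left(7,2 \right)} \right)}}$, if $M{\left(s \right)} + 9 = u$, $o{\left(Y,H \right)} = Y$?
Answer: $i \sqrt{1578} \approx 39.724 i$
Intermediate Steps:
$u = 0$
$M{\left(s \right)} = -9$ ($M{\left(s \right)} = -9 + 0 = -9$)
$Z{\left(F \right)} = 6 F$
$\sqrt{\left(86 + 94\right) M{\left(4 \right)} + Z{\left(o{\left(7,2 \right)} \right)}} = \sqrt{\left(86 + 94\right) \left(-9\right) + 6 \cdot 7} = \sqrt{180 \left(-9\right) + 42} = \sqrt{-1620 + 42} = \sqrt{-1578} = i \sqrt{1578}$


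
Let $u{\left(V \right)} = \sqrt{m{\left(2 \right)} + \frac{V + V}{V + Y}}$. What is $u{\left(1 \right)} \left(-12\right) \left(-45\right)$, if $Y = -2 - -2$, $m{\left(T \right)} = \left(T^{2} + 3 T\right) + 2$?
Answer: $540 \sqrt{14} \approx 2020.5$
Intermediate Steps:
$m{\left(T \right)} = 2 + T^{2} + 3 T$
$Y = 0$ ($Y = -2 + 2 = 0$)
$u{\left(V \right)} = \sqrt{14}$ ($u{\left(V \right)} = \sqrt{\left(2 + 2^{2} + 3 \cdot 2\right) + \frac{V + V}{V + 0}} = \sqrt{\left(2 + 4 + 6\right) + \frac{2 V}{V}} = \sqrt{12 + 2} = \sqrt{14}$)
$u{\left(1 \right)} \left(-12\right) \left(-45\right) = \sqrt{14} \left(-12\right) \left(-45\right) = - 12 \sqrt{14} \left(-45\right) = 540 \sqrt{14}$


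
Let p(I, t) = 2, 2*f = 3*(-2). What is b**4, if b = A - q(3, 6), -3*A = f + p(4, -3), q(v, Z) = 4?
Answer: 14641/81 ≈ 180.75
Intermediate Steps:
f = -3 (f = (3*(-2))/2 = (1/2)*(-6) = -3)
A = 1/3 (A = -(-3 + 2)/3 = -1/3*(-1) = 1/3 ≈ 0.33333)
b = -11/3 (b = 1/3 - 1*4 = 1/3 - 4 = -11/3 ≈ -3.6667)
b**4 = (-11/3)**4 = 14641/81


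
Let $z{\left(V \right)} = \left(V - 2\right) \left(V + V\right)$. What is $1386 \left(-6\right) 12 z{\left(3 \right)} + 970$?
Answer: $-597782$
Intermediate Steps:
$z{\left(V \right)} = 2 V \left(-2 + V\right)$ ($z{\left(V \right)} = \left(-2 + V\right) 2 V = 2 V \left(-2 + V\right)$)
$1386 \left(-6\right) 12 z{\left(3 \right)} + 970 = 1386 \left(-6\right) 12 \cdot 2 \cdot 3 \left(-2 + 3\right) + 970 = 1386 \left(- 72 \cdot 2 \cdot 3 \cdot 1\right) + 970 = 1386 \left(\left(-72\right) 6\right) + 970 = 1386 \left(-432\right) + 970 = -598752 + 970 = -597782$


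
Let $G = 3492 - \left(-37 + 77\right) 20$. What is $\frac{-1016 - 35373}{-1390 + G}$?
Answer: $- \frac{36389}{1302} \approx -27.949$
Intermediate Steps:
$G = 2692$ ($G = 3492 - 40 \cdot 20 = 3492 - 800 = 2692$)
$\frac{-1016 - 35373}{-1390 + G} = \frac{-1016 - 35373}{-1390 + 2692} = - \frac{36389}{1302}$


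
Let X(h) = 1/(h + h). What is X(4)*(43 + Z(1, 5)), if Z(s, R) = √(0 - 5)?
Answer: 43/8 + I*√5/8 ≈ 5.375 + 0.27951*I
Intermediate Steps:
Z(s, R) = I*√5 (Z(s, R) = √(-5) = I*√5)
X(h) = 1/(2*h)
X(4)*(43 + Z(1, 5)) = ((½)/4)*(43 + I*√5) = ((½)*(¼))*(43 + I*√5) = (43 + I*√5)/8 = 43/8 + I*√5/8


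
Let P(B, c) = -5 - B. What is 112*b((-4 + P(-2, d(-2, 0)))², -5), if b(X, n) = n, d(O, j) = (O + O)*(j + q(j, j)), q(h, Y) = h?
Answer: -560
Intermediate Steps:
d(O, j) = 4*O*j (d(O, j) = (O + O)*(j + j) = (2*O)*(2*j) = 4*O*j)
112*b((-4 + P(-2, d(-2, 0)))², -5) = 112*(-5) = -560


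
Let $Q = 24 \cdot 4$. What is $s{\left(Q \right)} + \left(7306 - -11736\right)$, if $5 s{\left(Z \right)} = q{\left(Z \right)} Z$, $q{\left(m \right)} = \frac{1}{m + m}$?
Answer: $\frac{190421}{10} \approx 19042.0$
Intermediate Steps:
$q{\left(m \right)} = \frac{1}{2 m}$
$Q = 96$
$s{\left(Z \right)} = \frac{1}{10}$ ($s{\left(Z \right)} = \frac{\frac{1}{2 Z} Z}{5} = \frac{1}{5} \cdot \frac{1}{2} = \frac{1}{10}$)
$s{\left(Q \right)} + \left(7306 - -11736\right) = \frac{1}{10} + \left(7306 - -11736\right) = \frac{1}{10} + \left(7306 + 11736\right) = \frac{1}{10} + 19042 = \frac{190421}{10}$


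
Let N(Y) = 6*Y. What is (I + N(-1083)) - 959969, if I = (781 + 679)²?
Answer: 1165133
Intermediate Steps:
I = 2131600 (I = 1460² = 2131600)
(I + N(-1083)) - 959969 = (2131600 + 6*(-1083)) - 959969 = (2131600 - 6498) - 959969 = 2125102 - 959969 = 1165133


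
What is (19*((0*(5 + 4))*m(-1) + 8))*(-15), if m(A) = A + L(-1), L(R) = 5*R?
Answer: -2280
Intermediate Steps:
m(A) = -5 + A (m(A) = A + 5*(-1) = A - 5 = -5 + A)
(19*((0*(5 + 4))*m(-1) + 8))*(-15) = (19*((0*(5 + 4))*(-5 - 1) + 8))*(-15) = (19*((0*9)*(-6) + 8))*(-15) = (19*(0*(-6) + 8))*(-15) = (19*(0 + 8))*(-15) = (19*8)*(-15) = 152*(-15) = -2280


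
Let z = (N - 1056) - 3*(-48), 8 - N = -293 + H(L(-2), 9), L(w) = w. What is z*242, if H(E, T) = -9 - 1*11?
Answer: -143022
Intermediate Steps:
H(E, T) = -20 (H(E, T) = -9 - 11 = -20)
N = 321 (N = 8 - (-293 - 20) = 8 - 1*(-313) = 8 + 313 = 321)
z = -591 (z = (321 - 1056) - 3*(-48) = -735 + 144 = -591)
z*242 = -591*242 = -143022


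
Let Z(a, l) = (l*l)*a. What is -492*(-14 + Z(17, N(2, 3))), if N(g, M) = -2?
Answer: -26568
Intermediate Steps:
Z(a, l) = a*l² (Z(a, l) = l²*a = a*l²)
-492*(-14 + Z(17, N(2, 3))) = -492*(-14 + 17*(-2)²) = -492*(-14 + 17*4) = -492*(-14 + 68) = -492*54 = -26568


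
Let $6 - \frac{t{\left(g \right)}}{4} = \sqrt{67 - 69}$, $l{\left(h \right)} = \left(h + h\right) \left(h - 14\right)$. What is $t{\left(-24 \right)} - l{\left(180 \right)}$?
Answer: $-59736 - 4 i \sqrt{2} \approx -59736.0 - 5.6569 i$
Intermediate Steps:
$l{\left(h \right)} = 2 h \left(-14 + h\right)$
$t{\left(g \right)} = 24 - 4 i \sqrt{2}$ ($t{\left(g \right)} = 24 - 4 \sqrt{67 - 69} = 24 - 4 \sqrt{-2} = 24 - 4 i \sqrt{2}$)
$t{\left(-24 \right)} - l{\left(180 \right)} = \left(24 - 4 i \sqrt{2}\right) - 2 \cdot 180 \left(-14 + 180\right) = \left(24 - 4 i \sqrt{2}\right) - 2 \cdot 180 \cdot 166 = \left(24 - 4 i \sqrt{2}\right) - 59760 = -59736 - 4 i \sqrt{2}$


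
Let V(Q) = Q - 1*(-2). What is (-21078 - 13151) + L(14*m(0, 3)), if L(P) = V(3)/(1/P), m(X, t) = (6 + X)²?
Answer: -31709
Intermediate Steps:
V(Q) = 2 + Q (V(Q) = Q + 2 = 2 + Q)
L(P) = 5*P (L(P) = (2 + 3)/(1/P) = 5*P)
(-21078 - 13151) + L(14*m(0, 3)) = (-21078 - 13151) + 5*(14*(6 + 0)²) = -34229 + 5*(14*6²) = -34229 + 5*(14*36) = -34229 + 5*504 = -34229 + 2520 = -31709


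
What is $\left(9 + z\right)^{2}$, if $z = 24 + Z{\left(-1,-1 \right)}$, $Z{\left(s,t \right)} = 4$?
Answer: $1369$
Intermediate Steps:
$z = 28$ ($z = 24 + 4 = 28$)
$\left(9 + z\right)^{2} = \left(9 + 28\right)^{2} = 37^{2} = 1369$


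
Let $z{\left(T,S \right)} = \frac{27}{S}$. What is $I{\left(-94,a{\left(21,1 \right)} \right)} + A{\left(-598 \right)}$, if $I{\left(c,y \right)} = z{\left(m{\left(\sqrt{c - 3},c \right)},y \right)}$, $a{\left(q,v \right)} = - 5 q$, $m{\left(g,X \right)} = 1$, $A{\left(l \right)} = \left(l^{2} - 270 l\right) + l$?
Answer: $\frac{18146301}{35} \approx 5.1847 \cdot 10^{5}$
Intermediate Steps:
$A{\left(l \right)} = l^{2} - 269 l$
$I{\left(c,y \right)} = \frac{27}{y}$
$I{\left(-94,a{\left(21,1 \right)} \right)} + A{\left(-598 \right)} = \frac{27}{\left(-5\right) 21} - 598 \left(-269 - 598\right) = \frac{27}{-105} - -518466 = 27 \left(- \frac{1}{105}\right) + 518466 = - \frac{9}{35} + 518466 = \frac{18146301}{35}$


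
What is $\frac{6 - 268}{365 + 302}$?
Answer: $- \frac{262}{667} \approx -0.3928$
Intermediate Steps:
$\frac{6 - 268}{365 + 302} = \frac{6 - 268}{667} = \left(6 - 268\right) \frac{1}{667} = \left(-262\right) \frac{1}{667} = - \frac{262}{667}$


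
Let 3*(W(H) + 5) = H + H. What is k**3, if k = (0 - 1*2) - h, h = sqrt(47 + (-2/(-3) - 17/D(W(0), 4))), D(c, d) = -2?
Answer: -(12 + sqrt(2022))**3/216 ≈ -855.87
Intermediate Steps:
W(H) = -5 + 2*H/3 (W(H) = -5 + (H + H)/3 = -5 + (2*H)/3 = -5 + 2*H/3)
h = sqrt(2022)/6 (h = sqrt(47 + (-2/(-3) - 17/(-2))) = sqrt(47 + (-2*(-1/3) - 17*(-1/2))) = sqrt(47 + (2/3 + 17/2)) = sqrt(47 + 55/6) = sqrt(337/6) = sqrt(2022)/6 ≈ 7.4944)
k = -2 - sqrt(2022)/6 (k = (0 - 1*2) - sqrt(2022)/6 = (0 - 2) - sqrt(2022)/6 = -2 - sqrt(2022)/6 ≈ -9.4944)
k**3 = (-2 - sqrt(2022)/6)**3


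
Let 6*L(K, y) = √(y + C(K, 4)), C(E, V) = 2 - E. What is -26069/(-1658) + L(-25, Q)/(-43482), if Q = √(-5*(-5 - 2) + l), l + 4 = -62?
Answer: 26069/1658 - √(27 + I*√31)/260892 ≈ 15.723 - 2.0428e-6*I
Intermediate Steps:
l = -66 (l = -4 - 62 = -66)
Q = I*√31 (Q = √(-5*(-5 - 2) - 66) = √(-5*(-7) - 66) = √(35 - 66) = √(-31) = I*√31 ≈ 5.5678*I)
L(K, y) = √(2 + y - K)/6 (L(K, y) = √(y + (2 - K))/6 = √(2 + y - K)/6)
-26069/(-1658) + L(-25, Q)/(-43482) = -26069/(-1658) + (√(2 + I*√31 - 1*(-25))/6)/(-43482) = -26069*(-1/1658) + (√(2 + I*√31 + 25)/6)*(-1/43482) = 26069/1658 + (√(27 + I*√31)/6)*(-1/43482) = 26069/1658 - √(27 + I*√31)/260892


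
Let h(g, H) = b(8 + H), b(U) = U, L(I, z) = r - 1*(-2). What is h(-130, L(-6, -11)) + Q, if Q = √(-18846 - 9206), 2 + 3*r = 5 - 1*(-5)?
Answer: 38/3 + 2*I*√7013 ≈ 12.667 + 167.49*I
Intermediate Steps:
r = 8/3 (r = -⅔ + (5 - 1*(-5))/3 = -⅔ + (5 + 5)/3 = -⅔ + (⅓)*10 = -⅔ + 10/3 = 8/3 ≈ 2.6667)
L(I, z) = 14/3 (L(I, z) = 8/3 - 1*(-2) = 8/3 + 2 = 14/3)
h(g, H) = 8 + H
Q = 2*I*√7013 (Q = √(-28052) = 2*I*√7013 ≈ 167.49*I)
h(-130, L(-6, -11)) + Q = (8 + 14/3) + 2*I*√7013 = 38/3 + 2*I*√7013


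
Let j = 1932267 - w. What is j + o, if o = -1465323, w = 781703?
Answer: -314759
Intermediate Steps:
j = 1150564 (j = 1932267 - 1*781703 = 1932267 - 781703 = 1150564)
j + o = 1150564 - 1465323 = -314759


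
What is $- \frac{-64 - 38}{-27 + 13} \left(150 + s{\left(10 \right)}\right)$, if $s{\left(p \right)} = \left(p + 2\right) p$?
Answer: $- \frac{13770}{7} \approx -1967.1$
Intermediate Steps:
$s{\left(p \right)} = p \left(2 + p\right)$ ($s{\left(p \right)} = \left(2 + p\right) p = p \left(2 + p\right)$)
$- \frac{-64 - 38}{-27 + 13} \left(150 + s{\left(10 \right)}\right) = - \frac{-64 - 38}{-27 + 13} \left(150 + 10 \left(2 + 10\right)\right) = - - \frac{102}{-14} \left(150 + 10 \cdot 12\right) = - \left(-102\right) \left(- \frac{1}{14}\right) \left(150 + 120\right) = - \frac{51 \cdot 270}{7} = \left(-1\right) \frac{13770}{7} = - \frac{13770}{7}$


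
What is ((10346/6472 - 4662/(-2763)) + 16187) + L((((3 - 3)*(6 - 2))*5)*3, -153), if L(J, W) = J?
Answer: 16084271883/993452 ≈ 16190.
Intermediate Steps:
((10346/6472 - 4662/(-2763)) + 16187) + L((((3 - 3)*(6 - 2))*5)*3, -153) = ((10346/6472 - 4662/(-2763)) + 16187) + (((3 - 3)*(6 - 2))*5)*3 = ((10346*(1/6472) - 4662*(-1/2763)) + 16187) + ((0*4)*5)*3 = ((5173/3236 + 518/307) + 16187) + (0*5)*3 = (3264359/993452 + 16187) + 0*3 = 16084271883/993452 + 0 = 16084271883/993452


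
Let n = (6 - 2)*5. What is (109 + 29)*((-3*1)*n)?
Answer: -8280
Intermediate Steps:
n = 20 (n = 4*5 = 20)
(109 + 29)*((-3*1)*n) = (109 + 29)*(-3*1*20) = 138*(-3*20) = 138*(-60) = -8280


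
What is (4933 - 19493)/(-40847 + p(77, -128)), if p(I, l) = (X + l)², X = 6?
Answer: 2080/3709 ≈ 0.56080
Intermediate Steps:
p(I, l) = (6 + l)²
(4933 - 19493)/(-40847 + p(77, -128)) = (4933 - 19493)/(-40847 + (6 - 128)²) = -14560/(-40847 + (-122)²) = -14560/(-40847 + 14884) = -14560/(-25963) = -14560*(-1/25963) = 2080/3709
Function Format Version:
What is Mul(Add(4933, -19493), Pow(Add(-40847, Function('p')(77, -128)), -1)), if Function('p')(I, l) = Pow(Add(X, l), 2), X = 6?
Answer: Rational(2080, 3709) ≈ 0.56080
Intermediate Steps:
Function('p')(I, l) = Pow(Add(6, l), 2)
Mul(Add(4933, -19493), Pow(Add(-40847, Function('p')(77, -128)), -1)) = Mul(Add(4933, -19493), Pow(Add(-40847, Pow(Add(6, -128), 2)), -1)) = Mul(-14560, Pow(Add(-40847, Pow(-122, 2)), -1)) = Mul(-14560, Pow(Add(-40847, 14884), -1)) = Mul(-14560, Pow(-25963, -1)) = Mul(-14560, Rational(-1, 25963)) = Rational(2080, 3709)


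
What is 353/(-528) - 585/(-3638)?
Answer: -487667/960432 ≈ -0.50776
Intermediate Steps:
353/(-528) - 585/(-3638) = 353*(-1/528) - 585*(-1/3638) = -353/528 + 585/3638 = -487667/960432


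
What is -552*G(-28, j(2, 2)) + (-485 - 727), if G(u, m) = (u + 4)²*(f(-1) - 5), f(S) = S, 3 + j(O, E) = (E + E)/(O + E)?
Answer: 1906500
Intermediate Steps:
j(O, E) = -3 + 2*E/(E + O) (j(O, E) = -3 + (E + E)/(O + E) = -3 + (2*E)/(E + O) = -3 + 2*E/(E + O))
G(u, m) = -6*(4 + u)² (G(u, m) = (u + 4)²*(-1 - 5) = (4 + u)²*(-6) = -6*(4 + u)²)
-552*G(-28, j(2, 2)) + (-485 - 727) = -(-3312)*(4 - 28)² + (-485 - 727) = -(-3312)*(-24)² - 1212 = -(-3312)*576 - 1212 = -552*(-3456) - 1212 = 1907712 - 1212 = 1906500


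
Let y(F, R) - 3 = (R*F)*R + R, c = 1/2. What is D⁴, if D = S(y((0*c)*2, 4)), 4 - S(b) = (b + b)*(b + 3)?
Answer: 342102016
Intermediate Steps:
c = ½ ≈ 0.50000
y(F, R) = 3 + R + F*R² (y(F, R) = 3 + ((R*F)*R + R) = 3 + ((F*R)*R + R) = 3 + (F*R² + R) = 3 + (R + F*R²) = 3 + R + F*R²)
S(b) = 4 - 2*b*(3 + b) (S(b) = 4 - (b + b)*(b + 3) = 4 - 2*b*(3 + b))
D = -136 (D = 4 - 6*(3 + 4 + ((0*(½))*2)*4²) - 2*(3 + 4 + ((0*(½))*2)*4²)² = 4 - 6*(3 + 4 + (0*2)*16) - 2*(3 + 4 + (0*2)*16)² = 4 - 6*(3 + 4 + 0*16) - 2*(3 + 4 + 0*16)² = 4 - 6*(3 + 4 + 0) - 2*(3 + 4 + 0)² = 4 - 6*7 - 2*7² = 4 - 42 - 2*49 = 4 - 42 - 98 = -136)
D⁴ = (-136)⁴ = 342102016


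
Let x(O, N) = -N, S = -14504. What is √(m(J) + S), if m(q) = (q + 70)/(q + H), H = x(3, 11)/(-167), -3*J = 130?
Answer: 2*I*√1703901986134/21677 ≈ 120.44*I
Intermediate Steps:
J = -130/3 (J = -⅓*130 = -130/3 ≈ -43.333)
H = 11/167 (H = -1*11/(-167) = -11*(-1/167) = 11/167 ≈ 0.065868)
m(q) = (70 + q)/(11/167 + q) (m(q) = (q + 70)/(q + 11/167) = (70 + q)/(11/167 + q))
√(m(J) + S) = √(167*(70 - 130/3)/(11 + 167*(-130/3)) - 14504) = √(167*(80/3)/(11 - 21710/3) - 14504) = √(167*(80/3)/(-21677/3) - 14504) = √(167*(-3/21677)*(80/3) - 14504) = √(-13360/21677 - 14504) = √(-314416568/21677) = 2*I*√1703901986134/21677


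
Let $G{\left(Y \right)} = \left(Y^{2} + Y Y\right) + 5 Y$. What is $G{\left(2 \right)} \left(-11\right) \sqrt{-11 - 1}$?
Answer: $- 396 i \sqrt{3} \approx - 685.89 i$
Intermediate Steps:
$G{\left(Y \right)} = 2 Y^{2} + 5 Y$ ($G{\left(Y \right)} = \left(Y^{2} + Y^{2}\right) + 5 Y = 2 Y^{2} + 5 Y$)
$G{\left(2 \right)} \left(-11\right) \sqrt{-11 - 1} = 2 \left(5 + 2 \cdot 2\right) \left(-11\right) \sqrt{-11 - 1} = 2 \left(5 + 4\right) \left(-11\right) \sqrt{-12} = 2 \cdot 9 \left(-11\right) 2 i \sqrt{3} = 18 \left(-11\right) 2 i \sqrt{3} = - 198 \cdot 2 i \sqrt{3} = - 396 i \sqrt{3}$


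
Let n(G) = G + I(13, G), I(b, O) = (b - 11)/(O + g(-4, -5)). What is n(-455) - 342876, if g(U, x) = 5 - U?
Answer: -76562814/223 ≈ -3.4333e+5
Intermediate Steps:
I(b, O) = (-11 + b)/(9 + O) (I(b, O) = (b - 11)/(O + (5 - 1*(-4))) = (-11 + b)/(O + (5 + 4)) = (-11 + b)/(O + 9) = (-11 + b)/(9 + O))
n(G) = G + 2/(9 + G) (n(G) = G + (-11 + 13)/(9 + G) = G + 2/(9 + G))
n(-455) - 342876 = (2 - 455*(9 - 455))/(9 - 455) - 342876 = (2 - 455*(-446))/(-446) - 342876 = -(2 + 202930)/446 - 342876 = -1/446*202932 - 342876 = -101466/223 - 342876 = -76562814/223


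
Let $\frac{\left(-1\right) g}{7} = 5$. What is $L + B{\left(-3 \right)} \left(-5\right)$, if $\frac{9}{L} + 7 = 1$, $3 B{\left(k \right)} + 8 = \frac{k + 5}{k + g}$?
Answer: $\frac{453}{38} \approx 11.921$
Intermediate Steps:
$g = -35$ ($g = \left(-7\right) 5 = -35$)
$B{\left(k \right)} = - \frac{8}{3} + \frac{5 + k}{3 \left(-35 + k\right)}$ ($B{\left(k \right)} = - \frac{8}{3} + \frac{\left(k + 5\right) \frac{1}{k - 35}}{3} = - \frac{8}{3} + \frac{\left(5 + k\right) \frac{1}{-35 + k}}{3} = - \frac{8}{3} + \frac{\frac{1}{-35 + k} \left(5 + k\right)}{3} = - \frac{8}{3} + \frac{5 + k}{3 \left(-35 + k\right)}$)
$L = - \frac{3}{2}$ ($L = \frac{9}{-7 + 1} = \frac{9}{-6} = 9 \left(- \frac{1}{6}\right) = - \frac{3}{2} \approx -1.5$)
$L + B{\left(-3 \right)} \left(-5\right) = - \frac{3}{2} + \frac{285 - -21}{3 \left(-35 - 3\right)} \left(-5\right) = - \frac{3}{2} + \frac{285 + 21}{3 \left(-38\right)} \left(-5\right) = - \frac{3}{2} + \frac{1}{3} \left(- \frac{1}{38}\right) 306 \left(-5\right) = - \frac{3}{2} - - \frac{255}{19} = - \frac{3}{2} + \frac{255}{19} = \frac{453}{38}$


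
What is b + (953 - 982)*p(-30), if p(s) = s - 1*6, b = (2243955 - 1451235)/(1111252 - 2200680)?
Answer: 284142528/272357 ≈ 1043.3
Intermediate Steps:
b = -198180/272357 (b = 792720/(-1089428) = 792720*(-1/1089428) = -198180/272357 ≈ -0.72765)
p(s) = -6 + s (p(s) = s - 6 = -6 + s)
b + (953 - 982)*p(-30) = -198180/272357 + (953 - 982)*(-6 - 30) = -198180/272357 - 29*(-36) = -198180/272357 + 1044 = 284142528/272357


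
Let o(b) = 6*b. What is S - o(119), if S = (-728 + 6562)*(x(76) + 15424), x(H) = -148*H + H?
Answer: 24805454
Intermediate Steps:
x(H) = -147*H
S = 24806168 (S = (-728 + 6562)*(-147*76 + 15424) = 5834*(-11172 + 15424) = 5834*4252 = 24806168)
S - o(119) = 24806168 - 6*119 = 24806168 - 1*714 = 24806168 - 714 = 24805454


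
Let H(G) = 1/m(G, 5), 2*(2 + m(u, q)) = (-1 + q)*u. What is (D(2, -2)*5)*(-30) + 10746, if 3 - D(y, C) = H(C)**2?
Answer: 61801/6 ≈ 10300.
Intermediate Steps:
m(u, q) = -2 + u*(-1 + q)/2 (m(u, q) = -2 + ((-1 + q)*u)/2 = -2 + (u*(-1 + q))/2 = -2 + u*(-1 + q)/2)
H(G) = 1/(-2 + 2*G) (H(G) = 1/(-2 - G/2 + (1/2)*5*G) = 1/(-2 - G/2 + 5*G/2) = 1/(-2 + 2*G))
D(y, C) = 3 - 1/(4*(-1 + C)**2) (D(y, C) = 3 - (1/(2*(-1 + C)))**2 = 3 - 1/(4*(-1 + C)**2))
(D(2, -2)*5)*(-30) + 10746 = ((3 - 1/(4*(-1 - 2)**2))*5)*(-30) + 10746 = ((3 - 1/4/(-3)**2)*5)*(-30) + 10746 = ((3 - 1/4*1/9)*5)*(-30) + 10746 = ((3 - 1/36)*5)*(-30) + 10746 = ((107/36)*5)*(-30) + 10746 = (535/36)*(-30) + 10746 = -2675/6 + 10746 = 61801/6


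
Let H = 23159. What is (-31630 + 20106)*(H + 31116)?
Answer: -625465100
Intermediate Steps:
(-31630 + 20106)*(H + 31116) = (-31630 + 20106)*(23159 + 31116) = -11524*54275 = -625465100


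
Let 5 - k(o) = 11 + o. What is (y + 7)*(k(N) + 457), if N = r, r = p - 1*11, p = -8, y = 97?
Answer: 48880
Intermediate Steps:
r = -19 (r = -8 - 1*11 = -8 - 11 = -19)
N = -19
k(o) = -6 - o (k(o) = 5 - (11 + o) = 5 + (-11 - o) = -6 - o)
(y + 7)*(k(N) + 457) = (97 + 7)*((-6 - 1*(-19)) + 457) = 104*((-6 + 19) + 457) = 104*(13 + 457) = 104*470 = 48880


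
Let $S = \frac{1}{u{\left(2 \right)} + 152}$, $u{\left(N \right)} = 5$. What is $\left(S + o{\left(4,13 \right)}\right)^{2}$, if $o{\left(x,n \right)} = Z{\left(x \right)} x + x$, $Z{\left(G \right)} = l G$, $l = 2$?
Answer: $\frac{31956409}{24649} \approx 1296.5$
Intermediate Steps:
$Z{\left(G \right)} = 2 G$
$o{\left(x,n \right)} = x + 2 x^{2}$ ($o{\left(x,n \right)} = 2 x x + x = 2 x^{2} + x = x + 2 x^{2}$)
$S = \frac{1}{157}$ ($S = \frac{1}{5 + 152} = \frac{1}{157} \approx 0.0063694$)
$\left(S + o{\left(4,13 \right)}\right)^{2} = \left(\frac{1}{157} + 4 \left(1 + 2 \cdot 4\right)\right)^{2} = \left(\frac{1}{157} + 4 \left(1 + 8\right)\right)^{2} = \left(\frac{1}{157} + 4 \cdot 9\right)^{2} = \left(\frac{1}{157} + 36\right)^{2} = \left(\frac{5653}{157}\right)^{2} = \frac{31956409}{24649}$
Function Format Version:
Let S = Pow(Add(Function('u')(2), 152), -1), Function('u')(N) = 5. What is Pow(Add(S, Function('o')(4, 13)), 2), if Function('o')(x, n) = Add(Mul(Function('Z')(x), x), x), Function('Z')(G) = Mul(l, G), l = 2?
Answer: Rational(31956409, 24649) ≈ 1296.5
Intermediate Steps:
Function('Z')(G) = Mul(2, G)
Function('o')(x, n) = Add(x, Mul(2, Pow(x, 2))) (Function('o')(x, n) = Add(Mul(Mul(2, x), x), x) = Add(Mul(2, Pow(x, 2)), x) = Add(x, Mul(2, Pow(x, 2))))
S = Rational(1, 157) (S = Pow(Add(5, 152), -1) = Pow(157, -1) = Rational(1, 157) ≈ 0.0063694)
Pow(Add(S, Function('o')(4, 13)), 2) = Pow(Add(Rational(1, 157), Mul(4, Add(1, Mul(2, 4)))), 2) = Pow(Add(Rational(1, 157), Mul(4, Add(1, 8))), 2) = Pow(Add(Rational(1, 157), Mul(4, 9)), 2) = Pow(Add(Rational(1, 157), 36), 2) = Pow(Rational(5653, 157), 2) = Rational(31956409, 24649)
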